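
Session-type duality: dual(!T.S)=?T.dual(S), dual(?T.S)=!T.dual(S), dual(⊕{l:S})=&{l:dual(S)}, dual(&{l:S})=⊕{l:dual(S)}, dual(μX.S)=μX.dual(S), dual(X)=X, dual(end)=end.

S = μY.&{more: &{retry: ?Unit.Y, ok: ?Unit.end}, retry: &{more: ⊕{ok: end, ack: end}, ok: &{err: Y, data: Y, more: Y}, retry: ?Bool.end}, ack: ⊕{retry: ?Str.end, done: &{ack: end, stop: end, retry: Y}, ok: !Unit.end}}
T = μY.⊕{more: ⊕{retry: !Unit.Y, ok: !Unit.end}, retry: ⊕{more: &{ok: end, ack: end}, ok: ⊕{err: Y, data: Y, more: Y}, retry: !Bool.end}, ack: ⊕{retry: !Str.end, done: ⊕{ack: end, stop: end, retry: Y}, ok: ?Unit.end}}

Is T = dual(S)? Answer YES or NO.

μY ‖ μY  ok (rec unchanged)
  &{more,retry,ack} ‖ ⊕{more,retry,ack}  ok labels match
    case more:
      &{retry,ok} ‖ ⊕{retry,ok}  ok labels match
        case retry:
          ?Unit ‖ !Unit  ok
            Y ‖ Y  ok
        case ok:
          ?Unit ‖ !Unit  ok
            end ‖ end  ok
    case retry:
      &{more,ok,retry} ‖ ⊕{more,ok,retry}  ok labels match
        case more:
          ⊕{ok,ack} ‖ &{ok,ack}  ok labels match
            case ok:
              end ‖ end  ok
            case ack:
              end ‖ end  ok
        case ok:
          &{err,data,more} ‖ ⊕{err,data,more}  ok labels match
            case err:
              Y ‖ Y  ok
            case data:
              Y ‖ Y  ok
            case more:
              Y ‖ Y  ok
        case retry:
          ?Bool ‖ !Bool  ok
            end ‖ end  ok
    case ack:
      ⊕{retry,done,ok} ‖ ⊕{retry,done,ok}  ✗ choice polarity not flipped — not dual

NO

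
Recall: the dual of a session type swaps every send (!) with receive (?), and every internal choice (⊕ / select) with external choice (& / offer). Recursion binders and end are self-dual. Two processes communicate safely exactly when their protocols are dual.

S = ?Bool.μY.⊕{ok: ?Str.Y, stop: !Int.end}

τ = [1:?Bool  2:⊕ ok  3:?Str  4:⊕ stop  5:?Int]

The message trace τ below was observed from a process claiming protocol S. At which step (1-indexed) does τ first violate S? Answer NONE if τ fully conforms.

@1 ?Bool  ✓  now at μY.…
@2 ⊕ ok  ✓  now at ?Str.μY.…
@3 ?Str  ✓  now at μY.…
@4 ⊕ stop  ✓  now at !Int.end
@5 got ?Int, protocol expects !Int  ✗

5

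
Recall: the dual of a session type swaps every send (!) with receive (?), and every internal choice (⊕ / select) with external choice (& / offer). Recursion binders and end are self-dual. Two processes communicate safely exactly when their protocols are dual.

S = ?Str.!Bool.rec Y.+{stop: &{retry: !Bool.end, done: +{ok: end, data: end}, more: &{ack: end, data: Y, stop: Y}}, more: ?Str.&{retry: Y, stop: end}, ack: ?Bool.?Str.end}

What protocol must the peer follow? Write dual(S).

!Str.?Bool.rec Y.&{stop: +{retry: ?Bool.end, done: &{ok: end, data: end}, more: +{ack: end, data: Y, stop: Y}}, more: !Str.+{retry: Y, stop: end}, ack: !Bool.!Str.end}

?Str → !Str
  !Bool → ?Bool
    rec Y → rec Y  (μ self-dual)
      +{stop,more,ack} → &{stop,more,ack}  (select→offer)
        • stop:
          &{retry,done,more} → +{retry,done,more}  (&→⊕)
            • retry:
              !Bool → ?Bool
                dual(end) = end
            • done:
              +{ok,data} → &{ok,data}  (select→offer)
                • ok:
                  dual(end) = end
                • data:
                  dual(end) = end
            • more:
              &{ack,data,stop} → +{ack,data,stop}  (&→⊕)
                • ack:
                  dual(end) = end
                • data:
                  dual(Y) = Y
                • stop:
                  dual(Y) = Y
        • more:
          ?Str → !Str
            &{retry,stop} → +{retry,stop}  (&→⊕)
              • retry:
                dual(Y) = Y
              • stop:
                dual(end) = end
        • ack:
          ?Bool → !Bool
            ?Str → !Str
              dual(end) = end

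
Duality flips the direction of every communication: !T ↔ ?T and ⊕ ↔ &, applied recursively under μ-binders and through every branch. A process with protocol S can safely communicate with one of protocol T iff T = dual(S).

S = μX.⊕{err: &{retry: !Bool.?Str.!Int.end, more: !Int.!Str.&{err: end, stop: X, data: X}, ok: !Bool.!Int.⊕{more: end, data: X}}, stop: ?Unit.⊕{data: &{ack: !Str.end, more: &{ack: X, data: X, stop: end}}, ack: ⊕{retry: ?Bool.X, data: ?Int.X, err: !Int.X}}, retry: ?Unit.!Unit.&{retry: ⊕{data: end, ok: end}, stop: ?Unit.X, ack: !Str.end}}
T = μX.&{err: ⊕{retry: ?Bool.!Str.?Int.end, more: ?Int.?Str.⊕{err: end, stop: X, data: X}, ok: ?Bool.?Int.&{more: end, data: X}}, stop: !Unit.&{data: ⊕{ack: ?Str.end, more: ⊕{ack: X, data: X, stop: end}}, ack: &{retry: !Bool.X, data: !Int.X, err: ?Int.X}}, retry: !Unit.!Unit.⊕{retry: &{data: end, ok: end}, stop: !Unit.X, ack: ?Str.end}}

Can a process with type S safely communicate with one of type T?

NO

μX | μX  ok (rec unchanged)
  ⊕{err,stop,retry} | &{err,stop,retry}  ok same labels
    case err:
      &{retry,more,ok} | ⊕{retry,more,ok}  ok same labels
        case retry:
          !Bool | ?Bool  ok
            ?Str | !Str  ok
              !Int | ?Int  ok
                end | end  ok
        case more:
          !Int | ?Int  ok
            !Str | ?Str  ok
              &{err,stop,data} | ⊕{err,stop,data}  ok same labels
                case err:
                  end | end  ok
                case stop:
                  X | X  ok
                case data:
                  X | X  ok
        case ok:
          !Bool | ?Bool  ok
            !Int | ?Int  ok
              ⊕{more,data} | &{more,data}  ok same labels
                case more:
                  end | end  ok
                case data:
                  X | X  ok
    case stop:
      ?Unit | !Unit  ok
        ⊕{data,ack} | &{data,ack}  ok same labels
          case data:
            &{ack,more} | ⊕{ack,more}  ok same labels
              case ack:
                !Str | ?Str  ok
                  end | end  ok
              case more:
                &{ack,data,stop} | ⊕{ack,data,stop}  ok same labels
                  case ack:
                    X | X  ok
                  case data:
                    X | X  ok
                  case stop:
                    end | end  ok
          case ack:
            ⊕{retry,data,err} | &{retry,data,err}  ok same labels
              case retry:
                ?Bool | !Bool  ok
                  X | X  ok
              case data:
                ?Int | !Int  ok
                  X | X  ok
              case err:
                !Int | ?Int  ok
                  X | X  ok
    case retry:
      ?Unit | !Unit  ok
        !Unit | !Unit  ✗ same direction on both sides — not dual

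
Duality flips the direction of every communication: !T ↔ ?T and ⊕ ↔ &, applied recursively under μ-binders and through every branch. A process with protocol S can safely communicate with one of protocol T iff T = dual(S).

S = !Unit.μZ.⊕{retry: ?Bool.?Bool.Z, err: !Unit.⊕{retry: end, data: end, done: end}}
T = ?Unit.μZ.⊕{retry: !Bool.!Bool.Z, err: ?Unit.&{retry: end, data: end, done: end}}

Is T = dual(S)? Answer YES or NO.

NO

!Unit | ?Unit  ok
  μZ | μZ  ok (μ self-dual)
    ⊕{retry,err} | ⊕{retry,err}  ✗ choice polarity not flipped — not dual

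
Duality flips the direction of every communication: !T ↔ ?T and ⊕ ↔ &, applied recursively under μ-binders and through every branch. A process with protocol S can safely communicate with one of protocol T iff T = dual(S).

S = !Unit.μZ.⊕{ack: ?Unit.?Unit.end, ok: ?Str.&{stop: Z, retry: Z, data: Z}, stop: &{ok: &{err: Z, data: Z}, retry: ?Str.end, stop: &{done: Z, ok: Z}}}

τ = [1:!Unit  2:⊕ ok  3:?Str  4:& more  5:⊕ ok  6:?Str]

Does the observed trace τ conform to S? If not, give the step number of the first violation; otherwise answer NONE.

4

@1 !Unit  ok  cont: μZ.…
@2 ⊕ ok  ok  cont: ?Str.&{stop: μZ.…, retry: μZ.…, data: μZ.…}
@3 ?Str  ok  cont: &{stop: μZ.…, retry: μZ.…, data: μZ.…}
@4 got & more, protocol expects & stop or & retry or & data  ✗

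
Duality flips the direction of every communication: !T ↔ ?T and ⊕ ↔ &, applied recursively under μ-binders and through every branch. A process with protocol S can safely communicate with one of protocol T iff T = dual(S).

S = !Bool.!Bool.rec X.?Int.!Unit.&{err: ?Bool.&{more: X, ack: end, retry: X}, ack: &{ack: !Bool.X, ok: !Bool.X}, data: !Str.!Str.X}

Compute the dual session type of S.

?Bool.?Bool.rec X.!Int.?Unit.+{err: !Bool.+{more: X, ack: end, retry: X}, ack: +{ack: ?Bool.X, ok: ?Bool.X}, data: ?Str.?Str.X}

!Bool → ?Bool
  !Bool → ?Bool
    rec X → rec X  (μ self-dual)
      ?Int → !Int
        !Unit → ?Unit
          &{err,ack,data} → +{err,ack,data}  (offer→select)
            [err]
              ?Bool → !Bool
                &{more,ack,retry} → +{more,ack,retry}  (offer→select)
                  [more]
                    X ↦ X
                  [ack]
                    end ↦ end
                  [retry]
                    X ↦ X
            [ack]
              &{ack,ok} → +{ack,ok}  (offer→select)
                [ack]
                  !Bool → ?Bool
                    X ↦ X
                [ok]
                  !Bool → ?Bool
                    X ↦ X
            [data]
              !Str → ?Str
                !Str → ?Str
                  X ↦ X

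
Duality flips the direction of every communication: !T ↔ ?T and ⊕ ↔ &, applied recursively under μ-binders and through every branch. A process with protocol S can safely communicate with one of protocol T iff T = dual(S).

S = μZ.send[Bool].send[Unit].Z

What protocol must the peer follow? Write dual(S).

μZ ↦ μZ  (binder kept)
  send[Bool] ↦ recv[Bool]
    send[Unit] ↦ recv[Unit]
      Z self-dual

μZ.recv[Bool].recv[Unit].Z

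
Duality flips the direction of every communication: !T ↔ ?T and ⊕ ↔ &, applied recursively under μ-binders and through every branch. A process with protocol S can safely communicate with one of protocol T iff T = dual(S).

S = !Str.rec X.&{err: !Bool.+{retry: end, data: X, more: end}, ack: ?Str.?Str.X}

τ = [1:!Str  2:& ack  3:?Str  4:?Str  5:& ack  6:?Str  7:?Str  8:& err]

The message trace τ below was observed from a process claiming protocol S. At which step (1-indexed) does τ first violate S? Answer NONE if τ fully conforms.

step 1: !Str  ok  state: rec X.…
step 2: & ack  ok  state: ?Str.?Str.rec X.…
step 3: ?Str  ok  state: ?Str.rec X.…
step 4: ?Str  ok  state: rec X.…
step 5: & ack  ok  state: ?Str.?Str.rec X.…
step 6: ?Str  ok  state: ?Str.rec X.…
step 7: ?Str  ok  state: rec X.…
step 8: & err  ok  state: !Bool.+{retry: end, data: rec X.…, more: end}
all 8 steps conform

NONE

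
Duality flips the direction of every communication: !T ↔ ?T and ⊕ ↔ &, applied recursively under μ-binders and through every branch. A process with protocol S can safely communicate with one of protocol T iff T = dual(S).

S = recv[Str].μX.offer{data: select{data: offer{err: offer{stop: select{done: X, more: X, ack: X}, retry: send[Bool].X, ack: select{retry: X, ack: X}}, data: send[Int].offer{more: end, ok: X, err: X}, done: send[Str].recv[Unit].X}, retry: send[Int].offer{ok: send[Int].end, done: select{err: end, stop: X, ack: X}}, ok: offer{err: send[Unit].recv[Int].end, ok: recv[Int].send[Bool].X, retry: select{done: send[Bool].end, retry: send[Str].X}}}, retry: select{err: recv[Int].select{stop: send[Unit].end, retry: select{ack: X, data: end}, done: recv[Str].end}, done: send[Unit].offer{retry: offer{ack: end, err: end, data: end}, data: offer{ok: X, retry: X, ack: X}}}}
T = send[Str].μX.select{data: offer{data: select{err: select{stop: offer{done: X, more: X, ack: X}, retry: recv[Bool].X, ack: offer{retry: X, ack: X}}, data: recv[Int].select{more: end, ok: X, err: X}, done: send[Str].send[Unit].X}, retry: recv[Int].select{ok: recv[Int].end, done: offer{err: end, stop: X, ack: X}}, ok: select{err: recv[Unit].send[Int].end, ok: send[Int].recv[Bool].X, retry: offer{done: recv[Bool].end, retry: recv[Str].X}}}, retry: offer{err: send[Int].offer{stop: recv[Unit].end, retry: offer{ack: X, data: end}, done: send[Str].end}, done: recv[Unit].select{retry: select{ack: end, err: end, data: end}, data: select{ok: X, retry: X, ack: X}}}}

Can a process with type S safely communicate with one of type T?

recv[Str] | send[Str]  match
  μX | μX  match (binder kept)
    offer{data,retry} | select{data,retry}  match same labels
      • data:
        select{data,retry,ok} | offer{data,retry,ok}  match same labels
          • data:
            offer{err,data,done} | select{err,data,done}  match same labels
              • err:
                offer{stop,retry,ack} | select{stop,retry,ack}  match same labels
                  • stop:
                    select{done,more,ack} | offer{done,more,ack}  match same labels
                      • done:
                        X | X  match
                      • more:
                        X | X  match
                      • ack:
                        X | X  match
                  • retry:
                    send[Bool] | recv[Bool]  match
                      X | X  match
                  • ack:
                    select{retry,ack} | offer{retry,ack}  match same labels
                      • retry:
                        X | X  match
                      • ack:
                        X | X  match
              • data:
                send[Int] | recv[Int]  match
                  offer{more,ok,err} | select{more,ok,err}  match same labels
                    • more:
                      end | end  match
                    • ok:
                      X | X  match
                    • err:
                      X | X  match
              • done:
                send[Str] | send[Str]  ✗ same direction on both sides — not dual

NO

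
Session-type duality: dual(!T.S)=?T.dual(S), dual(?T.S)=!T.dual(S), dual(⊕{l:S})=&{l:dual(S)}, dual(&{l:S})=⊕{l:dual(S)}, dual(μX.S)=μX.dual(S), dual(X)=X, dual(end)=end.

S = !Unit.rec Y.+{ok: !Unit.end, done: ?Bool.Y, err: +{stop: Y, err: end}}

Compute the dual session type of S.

!Unit = ?Unit
  rec Y = rec Y  (binder kept)
    +{ok,done,err} = &{ok,done,err}  (internal→external)
      • ok:
        !Unit = ?Unit
          dual(end) = end
      • done:
        ?Bool = !Bool
          dual(Y) = Y
      • err:
        +{stop,err} = &{stop,err}  (internal→external)
          • stop:
            dual(Y) = Y
          • err:
            dual(end) = end

?Unit.rec Y.&{ok: ?Unit.end, done: !Bool.Y, err: &{stop: Y, err: end}}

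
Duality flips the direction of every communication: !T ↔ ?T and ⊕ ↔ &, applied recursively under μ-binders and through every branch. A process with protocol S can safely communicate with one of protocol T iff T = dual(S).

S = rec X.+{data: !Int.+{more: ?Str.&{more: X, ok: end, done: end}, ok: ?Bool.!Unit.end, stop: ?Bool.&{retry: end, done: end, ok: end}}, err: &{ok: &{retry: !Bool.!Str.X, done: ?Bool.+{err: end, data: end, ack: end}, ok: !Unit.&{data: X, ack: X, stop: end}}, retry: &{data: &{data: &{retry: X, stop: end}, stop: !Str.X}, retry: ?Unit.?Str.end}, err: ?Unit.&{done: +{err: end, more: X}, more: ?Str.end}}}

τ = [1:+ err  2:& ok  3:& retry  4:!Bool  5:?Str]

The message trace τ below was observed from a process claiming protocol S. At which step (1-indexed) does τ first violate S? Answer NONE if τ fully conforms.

step 1: + err  ok  now at &{ok: &{retry: !Bool.!Str.rec X.…, done: ?Bool.+{err: end, data: end, ack: end}, ok: !Unit.&{data: rec X.…, ack: rec X.…, stop: end}}, retry: &{data: &{data: &{retry: rec X.…, stop: end}, stop: !Str.rec X.…}, retry: ?Unit.?Str.end}, err: ?Unit.&{done: +{err: end, more: rec X.…}, more: ?Str.end}}
step 2: & ok  ok  now at &{retry: !Bool.!Str.rec X.…, done: ?Bool.+{err: end, data: end, ack: end}, ok: !Unit.&{data: rec X.…, ack: rec X.…, stop: end}}
step 3: & retry  ok  now at !Bool.!Str.rec X.…
step 4: !Bool  ok  now at !Str.rec X.…
step 5: got ?Str, protocol expects !Str  ✗

5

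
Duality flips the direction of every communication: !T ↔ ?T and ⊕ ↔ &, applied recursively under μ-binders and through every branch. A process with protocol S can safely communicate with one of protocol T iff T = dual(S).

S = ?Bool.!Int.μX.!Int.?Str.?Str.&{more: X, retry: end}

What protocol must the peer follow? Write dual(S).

?Bool = !Bool
  !Int = ?Int
    μX = μX  (rec unchanged)
      !Int = ?Int
        ?Str = !Str
          ?Str = !Str
            &{more,retry} = ⊕{more,retry}  (&→⊕)
              [more]
                dual(X) = X
              [retry]
                dual(end) = end

!Bool.?Int.μX.?Int.!Str.!Str.⊕{more: X, retry: end}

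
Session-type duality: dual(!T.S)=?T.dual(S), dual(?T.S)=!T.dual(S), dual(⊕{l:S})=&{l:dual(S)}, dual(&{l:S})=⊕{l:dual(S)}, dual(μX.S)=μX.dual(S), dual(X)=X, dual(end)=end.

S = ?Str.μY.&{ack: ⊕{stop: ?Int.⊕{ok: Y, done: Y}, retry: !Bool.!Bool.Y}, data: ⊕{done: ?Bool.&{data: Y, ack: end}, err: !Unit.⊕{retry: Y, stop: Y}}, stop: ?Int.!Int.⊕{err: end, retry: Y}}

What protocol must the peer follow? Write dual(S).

!Str.μY.⊕{ack: &{stop: !Int.&{ok: Y, done: Y}, retry: ?Bool.?Bool.Y}, data: &{done: !Bool.⊕{data: Y, ack: end}, err: ?Unit.&{retry: Y, stop: Y}}, stop: !Int.?Int.&{err: end, retry: Y}}

?Str = !Str
  μY = μY  (μ self-dual)
    &{ack,data,stop} = ⊕{ack,data,stop}  (offer→select)
      case ack:
        ⊕{stop,retry} = &{stop,retry}  (⊕→&)
          case stop:
            ?Int = !Int
              ⊕{ok,done} = &{ok,done}  (⊕→&)
                case ok:
                  Y self-dual
                case done:
                  Y self-dual
          case retry:
            !Bool = ?Bool
              !Bool = ?Bool
                Y self-dual
      case data:
        ⊕{done,err} = &{done,err}  (⊕→&)
          case done:
            ?Bool = !Bool
              &{data,ack} = ⊕{data,ack}  (offer→select)
                case data:
                  Y self-dual
                case ack:
                  end self-dual
          case err:
            !Unit = ?Unit
              ⊕{retry,stop} = &{retry,stop}  (⊕→&)
                case retry:
                  Y self-dual
                case stop:
                  Y self-dual
      case stop:
        ?Int = !Int
          !Int = ?Int
            ⊕{err,retry} = &{err,retry}  (⊕→&)
              case err:
                end self-dual
              case retry:
                Y self-dual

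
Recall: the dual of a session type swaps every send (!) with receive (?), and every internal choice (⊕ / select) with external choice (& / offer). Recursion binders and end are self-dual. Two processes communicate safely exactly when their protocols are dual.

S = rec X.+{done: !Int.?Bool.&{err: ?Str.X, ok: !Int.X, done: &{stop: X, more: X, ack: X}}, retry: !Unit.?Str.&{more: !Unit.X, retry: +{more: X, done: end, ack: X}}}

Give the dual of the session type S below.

rec X.&{done: ?Int.!Bool.+{err: !Str.X, ok: ?Int.X, done: +{stop: X, more: X, ack: X}}, retry: ?Unit.!Str.+{more: ?Unit.X, retry: &{more: X, done: end, ack: X}}}

rec X ↦ rec X  (μ self-dual)
  +{done,retry} ↦ &{done,retry}  (⊕→&)
    • done:
      !Int ↦ ?Int
        ?Bool ↦ !Bool
          &{err,ok,done} ↦ +{err,ok,done}  (&→⊕)
            • err:
              ?Str ↦ !Str
                X self-dual
            • ok:
              !Int ↦ ?Int
                X self-dual
            • done:
              &{stop,more,ack} ↦ +{stop,more,ack}  (&→⊕)
                • stop:
                  X self-dual
                • more:
                  X self-dual
                • ack:
                  X self-dual
    • retry:
      !Unit ↦ ?Unit
        ?Str ↦ !Str
          &{more,retry} ↦ +{more,retry}  (&→⊕)
            • more:
              !Unit ↦ ?Unit
                X self-dual
            • retry:
              +{more,done,ack} ↦ &{more,done,ack}  (⊕→&)
                • more:
                  X self-dual
                • done:
                  end self-dual
                • ack:
                  X self-dual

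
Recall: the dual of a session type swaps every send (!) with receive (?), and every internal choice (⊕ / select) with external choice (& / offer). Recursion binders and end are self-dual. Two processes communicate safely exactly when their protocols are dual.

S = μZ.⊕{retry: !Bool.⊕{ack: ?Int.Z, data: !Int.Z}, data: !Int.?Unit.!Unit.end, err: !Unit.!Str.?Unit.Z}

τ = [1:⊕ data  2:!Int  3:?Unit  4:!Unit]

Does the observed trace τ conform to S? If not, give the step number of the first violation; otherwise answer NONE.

[1] ⊕ data  ok  now at !Int.?Unit.!Unit.end
[2] !Int  ok  now at ?Unit.!Unit.end
[3] ?Unit  ok  now at !Unit.end
[4] !Unit  ok  now at end
trace exhausted — no violation

NONE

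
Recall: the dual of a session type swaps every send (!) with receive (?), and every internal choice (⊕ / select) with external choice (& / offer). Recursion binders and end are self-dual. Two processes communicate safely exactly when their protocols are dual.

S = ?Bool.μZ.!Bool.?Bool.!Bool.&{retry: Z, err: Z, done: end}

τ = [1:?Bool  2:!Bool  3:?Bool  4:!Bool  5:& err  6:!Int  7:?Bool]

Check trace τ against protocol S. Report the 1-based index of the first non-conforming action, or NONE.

[1] ?Bool  ✓  cont: μZ.…
[2] !Bool  ✓  cont: ?Bool.!Bool.&{retry: μZ.…, err: μZ.…, done: end}
[3] ?Bool  ✓  cont: !Bool.&{retry: μZ.…, err: μZ.…, done: end}
[4] !Bool  ✓  cont: &{retry: μZ.…, err: μZ.…, done: end}
[5] & err  ✓  cont: μZ.…
[6] got !Int, protocol expects !Bool  ✗

6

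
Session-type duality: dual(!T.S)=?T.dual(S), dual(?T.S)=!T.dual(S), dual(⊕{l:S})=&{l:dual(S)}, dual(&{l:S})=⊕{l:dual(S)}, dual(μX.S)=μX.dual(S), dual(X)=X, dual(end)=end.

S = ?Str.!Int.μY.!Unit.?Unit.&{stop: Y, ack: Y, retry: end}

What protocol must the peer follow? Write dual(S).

?Str → !Str
  !Int → ?Int
    μY → μY  (binder kept)
      !Unit → ?Unit
        ?Unit → !Unit
          &{stop,ack,retry} → ⊕{stop,ack,retry}  (&→⊕)
            case stop:
              dual(Y) = Y
            case ack:
              dual(Y) = Y
            case retry:
              dual(end) = end

!Str.?Int.μY.?Unit.!Unit.⊕{stop: Y, ack: Y, retry: end}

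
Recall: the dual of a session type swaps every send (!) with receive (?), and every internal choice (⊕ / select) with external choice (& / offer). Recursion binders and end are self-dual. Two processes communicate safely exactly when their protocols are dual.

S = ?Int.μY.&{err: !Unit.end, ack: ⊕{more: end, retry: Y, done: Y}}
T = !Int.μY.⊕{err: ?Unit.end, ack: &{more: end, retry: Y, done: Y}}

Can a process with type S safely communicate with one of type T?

YES

?Int | !Int  ✓
  μY | μY  ✓ (μ self-dual)
    &{err,ack} | ⊕{err,ack}  ✓ label sets agree
      [err]
        !Unit | ?Unit  ✓
          end | end  ✓
      [ack]
        ⊕{more,retry,done} | &{more,retry,done}  ✓ label sets agree
          [more]
            end | end  ✓
          [retry]
            Y | Y  ✓
          [done]
            Y | Y  ✓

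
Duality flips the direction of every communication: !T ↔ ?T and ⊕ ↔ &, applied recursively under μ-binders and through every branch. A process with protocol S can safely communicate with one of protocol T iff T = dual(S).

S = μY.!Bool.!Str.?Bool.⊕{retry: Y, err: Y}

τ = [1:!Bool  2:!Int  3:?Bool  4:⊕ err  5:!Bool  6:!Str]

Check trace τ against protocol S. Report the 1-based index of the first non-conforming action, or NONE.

@1 !Bool  match  residual = !Str.?Bool.⊕{retry: μY.…, err: μY.…}
@2 got !Int, protocol expects !Str  ✗

2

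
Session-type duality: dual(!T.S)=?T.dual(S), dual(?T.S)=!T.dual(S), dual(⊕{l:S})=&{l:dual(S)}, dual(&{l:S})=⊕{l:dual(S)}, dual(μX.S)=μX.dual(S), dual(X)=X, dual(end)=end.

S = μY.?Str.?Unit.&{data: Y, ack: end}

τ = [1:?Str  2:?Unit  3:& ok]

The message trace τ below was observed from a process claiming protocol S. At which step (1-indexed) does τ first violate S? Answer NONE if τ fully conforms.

3

[1] ?Str  ok  now at ?Unit.&{data: μY.…, ack: end}
[2] ?Unit  ok  now at &{data: μY.…, ack: end}
[3] got & ok, protocol expects & data or & ack  ✗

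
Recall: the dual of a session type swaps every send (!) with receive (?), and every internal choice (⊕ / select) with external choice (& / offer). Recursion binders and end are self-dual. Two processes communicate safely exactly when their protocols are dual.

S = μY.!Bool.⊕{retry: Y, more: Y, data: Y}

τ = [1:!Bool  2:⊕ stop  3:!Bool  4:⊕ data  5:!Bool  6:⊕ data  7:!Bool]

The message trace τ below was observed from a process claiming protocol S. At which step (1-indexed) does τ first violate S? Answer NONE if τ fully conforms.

2

step 1: !Bool  match  state: ⊕{retry: μY.…, more: μY.…, data: μY.…}
step 2: got ⊕ stop, protocol expects ⊕ retry or ⊕ more or ⊕ data  ✗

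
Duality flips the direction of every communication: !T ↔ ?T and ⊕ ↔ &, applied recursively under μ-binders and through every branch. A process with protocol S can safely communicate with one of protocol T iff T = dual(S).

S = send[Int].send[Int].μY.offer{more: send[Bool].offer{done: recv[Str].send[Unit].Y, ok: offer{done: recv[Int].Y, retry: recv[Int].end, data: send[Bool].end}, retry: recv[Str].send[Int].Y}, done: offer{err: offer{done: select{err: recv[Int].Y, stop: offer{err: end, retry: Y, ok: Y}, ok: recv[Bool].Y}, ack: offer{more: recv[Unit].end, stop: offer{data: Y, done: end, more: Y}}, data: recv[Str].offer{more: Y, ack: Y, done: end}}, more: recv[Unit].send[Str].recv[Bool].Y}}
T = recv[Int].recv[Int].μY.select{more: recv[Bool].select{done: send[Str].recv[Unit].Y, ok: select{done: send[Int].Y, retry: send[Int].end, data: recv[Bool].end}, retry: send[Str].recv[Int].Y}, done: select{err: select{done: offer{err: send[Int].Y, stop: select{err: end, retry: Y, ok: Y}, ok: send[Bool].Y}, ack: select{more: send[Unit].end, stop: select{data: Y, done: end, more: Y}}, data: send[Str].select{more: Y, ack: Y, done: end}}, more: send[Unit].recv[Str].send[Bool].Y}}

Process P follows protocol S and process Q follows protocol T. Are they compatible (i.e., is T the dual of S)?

send[Int] | recv[Int]  ✓
  send[Int] | recv[Int]  ✓
    μY | μY  ✓ (binder kept)
      offer{more,done} | select{more,done}  ✓ label sets agree
        [more]
          send[Bool] | recv[Bool]  ✓
            offer{done,ok,retry} | select{done,ok,retry}  ✓ label sets agree
              [done]
                recv[Str] | send[Str]  ✓
                  send[Unit] | recv[Unit]  ✓
                    Y | Y  ✓
              [ok]
                offer{done,retry,data} | select{done,retry,data}  ✓ label sets agree
                  [done]
                    recv[Int] | send[Int]  ✓
                      Y | Y  ✓
                  [retry]
                    recv[Int] | send[Int]  ✓
                      end | end  ✓
                  [data]
                    send[Bool] | recv[Bool]  ✓
                      end | end  ✓
              [retry]
                recv[Str] | send[Str]  ✓
                  send[Int] | recv[Int]  ✓
                    Y | Y  ✓
        [done]
          offer{err,more} | select{err,more}  ✓ label sets agree
            [err]
              offer{done,ack,data} | select{done,ack,data}  ✓ label sets agree
                [done]
                  select{err,stop,ok} | offer{err,stop,ok}  ✓ label sets agree
                    [err]
                      recv[Int] | send[Int]  ✓
                        Y | Y  ✓
                    [stop]
                      offer{err,retry,ok} | select{err,retry,ok}  ✓ label sets agree
                        [err]
                          end | end  ✓
                        [retry]
                          Y | Y  ✓
                        [ok]
                          Y | Y  ✓
                    [ok]
                      recv[Bool] | send[Bool]  ✓
                        Y | Y  ✓
                [ack]
                  offer{more,stop} | select{more,stop}  ✓ label sets agree
                    [more]
                      recv[Unit] | send[Unit]  ✓
                        end | end  ✓
                    [stop]
                      offer{data,done,more} | select{data,done,more}  ✓ label sets agree
                        [data]
                          Y | Y  ✓
                        [done]
                          end | end  ✓
                        [more]
                          Y | Y  ✓
                [data]
                  recv[Str] | send[Str]  ✓
                    offer{more,ack,done} | select{more,ack,done}  ✓ label sets agree
                      [more]
                        Y | Y  ✓
                      [ack]
                        Y | Y  ✓
                      [done]
                        end | end  ✓
            [more]
              recv[Unit] | send[Unit]  ✓
                send[Str] | recv[Str]  ✓
                  recv[Bool] | send[Bool]  ✓
                    Y | Y  ✓

YES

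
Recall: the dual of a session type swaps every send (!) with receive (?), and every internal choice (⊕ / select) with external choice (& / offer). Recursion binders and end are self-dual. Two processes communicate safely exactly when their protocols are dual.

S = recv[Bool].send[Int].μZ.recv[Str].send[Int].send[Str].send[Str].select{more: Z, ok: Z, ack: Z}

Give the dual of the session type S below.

send[Bool].recv[Int].μZ.send[Str].recv[Int].recv[Str].recv[Str].offer{more: Z, ok: Z, ack: Z}

recv[Bool] = send[Bool]
  send[Int] = recv[Int]
    μZ = μZ  (μ self-dual)
      recv[Str] = send[Str]
        send[Int] = recv[Int]
          send[Str] = recv[Str]
            send[Str] = recv[Str]
              select{more,ok,ack} = offer{more,ok,ack}  (select→offer)
                [more]
                  dual(Z) = Z
                [ok]
                  dual(Z) = Z
                [ack]
                  dual(Z) = Z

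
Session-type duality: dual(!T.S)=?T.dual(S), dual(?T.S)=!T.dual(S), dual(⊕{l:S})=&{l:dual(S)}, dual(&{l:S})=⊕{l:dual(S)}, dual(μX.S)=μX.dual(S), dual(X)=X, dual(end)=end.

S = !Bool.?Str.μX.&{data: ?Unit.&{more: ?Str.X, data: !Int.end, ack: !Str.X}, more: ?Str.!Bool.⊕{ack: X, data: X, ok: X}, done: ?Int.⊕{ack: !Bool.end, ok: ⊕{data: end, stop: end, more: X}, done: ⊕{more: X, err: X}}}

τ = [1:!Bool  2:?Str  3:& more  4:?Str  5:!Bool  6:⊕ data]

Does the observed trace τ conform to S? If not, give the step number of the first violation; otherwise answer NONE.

NONE

@1 !Bool  ✓  state: ?Str.μX.…
@2 ?Str  ✓  state: μX.…
@3 & more  ✓  state: ?Str.!Bool.⊕{ack: μX.…, data: μX.…, ok: μX.…}
@4 ?Str  ✓  state: !Bool.⊕{ack: μX.…, data: μX.…, ok: μX.…}
@5 !Bool  ✓  state: ⊕{ack: μX.…, data: μX.…, ok: μX.…}
@6 ⊕ data  ✓  state: μX.…
all 6 steps conform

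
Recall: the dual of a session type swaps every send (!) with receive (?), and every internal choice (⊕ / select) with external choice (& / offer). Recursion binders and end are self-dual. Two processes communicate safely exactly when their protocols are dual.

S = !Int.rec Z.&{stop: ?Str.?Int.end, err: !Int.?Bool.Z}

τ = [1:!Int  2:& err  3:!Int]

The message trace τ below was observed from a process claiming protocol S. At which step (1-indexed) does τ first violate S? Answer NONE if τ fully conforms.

[1] !Int  ✓  now at rec Z.…
[2] & err  ✓  now at !Int.?Bool.rec Z.…
[3] !Int  ✓  now at ?Bool.rec Z.…
all 3 steps conform

NONE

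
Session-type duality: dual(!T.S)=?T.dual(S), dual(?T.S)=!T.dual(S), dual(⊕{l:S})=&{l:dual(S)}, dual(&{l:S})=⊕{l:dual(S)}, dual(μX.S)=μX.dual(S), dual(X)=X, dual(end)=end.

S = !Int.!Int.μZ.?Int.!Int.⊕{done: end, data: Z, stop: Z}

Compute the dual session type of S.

!Int → ?Int
  !Int → ?Int
    μZ → μZ  (rec unchanged)
      ?Int → !Int
        !Int → ?Int
          ⊕{done,data,stop} → &{done,data,stop}  (internal→external)
            [done]
              end ↦ end
            [data]
              Z ↦ Z
            [stop]
              Z ↦ Z

?Int.?Int.μZ.!Int.?Int.&{done: end, data: Z, stop: Z}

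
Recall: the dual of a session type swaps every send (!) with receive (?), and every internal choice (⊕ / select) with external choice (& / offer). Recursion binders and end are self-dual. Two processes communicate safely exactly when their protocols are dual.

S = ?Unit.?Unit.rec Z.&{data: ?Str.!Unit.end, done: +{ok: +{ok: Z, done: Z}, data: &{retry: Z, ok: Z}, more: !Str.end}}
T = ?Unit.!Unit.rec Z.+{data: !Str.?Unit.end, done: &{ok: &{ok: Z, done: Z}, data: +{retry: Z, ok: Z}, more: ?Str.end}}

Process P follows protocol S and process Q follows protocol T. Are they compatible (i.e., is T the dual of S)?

?Unit ‖ ?Unit  ✗ same direction on both sides — not dual

NO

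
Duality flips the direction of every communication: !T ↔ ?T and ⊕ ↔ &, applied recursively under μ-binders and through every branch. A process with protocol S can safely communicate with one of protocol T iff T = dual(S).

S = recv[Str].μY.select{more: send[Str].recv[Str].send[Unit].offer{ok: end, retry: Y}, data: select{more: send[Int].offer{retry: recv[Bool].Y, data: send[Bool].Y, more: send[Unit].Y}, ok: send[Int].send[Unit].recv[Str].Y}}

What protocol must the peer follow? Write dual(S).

send[Str].μY.offer{more: recv[Str].send[Str].recv[Unit].select{ok: end, retry: Y}, data: offer{more: recv[Int].select{retry: send[Bool].Y, data: recv[Bool].Y, more: recv[Unit].Y}, ok: recv[Int].recv[Unit].send[Str].Y}}

recv[Str] → send[Str]
  μY → μY  (rec unchanged)
    select{more,data} → offer{more,data}  (⊕→&)
      [more]
        send[Str] → recv[Str]
          recv[Str] → send[Str]
            send[Unit] → recv[Unit]
              offer{ok,retry} → select{ok,retry}  (external→internal)
                [ok]
                  end ↦ end
                [retry]
                  Y ↦ Y
      [data]
        select{more,ok} → offer{more,ok}  (⊕→&)
          [more]
            send[Int] → recv[Int]
              offer{retry,data,more} → select{retry,data,more}  (external→internal)
                [retry]
                  recv[Bool] → send[Bool]
                    Y ↦ Y
                [data]
                  send[Bool] → recv[Bool]
                    Y ↦ Y
                [more]
                  send[Unit] → recv[Unit]
                    Y ↦ Y
          [ok]
            send[Int] → recv[Int]
              send[Unit] → recv[Unit]
                recv[Str] → send[Str]
                  Y ↦ Y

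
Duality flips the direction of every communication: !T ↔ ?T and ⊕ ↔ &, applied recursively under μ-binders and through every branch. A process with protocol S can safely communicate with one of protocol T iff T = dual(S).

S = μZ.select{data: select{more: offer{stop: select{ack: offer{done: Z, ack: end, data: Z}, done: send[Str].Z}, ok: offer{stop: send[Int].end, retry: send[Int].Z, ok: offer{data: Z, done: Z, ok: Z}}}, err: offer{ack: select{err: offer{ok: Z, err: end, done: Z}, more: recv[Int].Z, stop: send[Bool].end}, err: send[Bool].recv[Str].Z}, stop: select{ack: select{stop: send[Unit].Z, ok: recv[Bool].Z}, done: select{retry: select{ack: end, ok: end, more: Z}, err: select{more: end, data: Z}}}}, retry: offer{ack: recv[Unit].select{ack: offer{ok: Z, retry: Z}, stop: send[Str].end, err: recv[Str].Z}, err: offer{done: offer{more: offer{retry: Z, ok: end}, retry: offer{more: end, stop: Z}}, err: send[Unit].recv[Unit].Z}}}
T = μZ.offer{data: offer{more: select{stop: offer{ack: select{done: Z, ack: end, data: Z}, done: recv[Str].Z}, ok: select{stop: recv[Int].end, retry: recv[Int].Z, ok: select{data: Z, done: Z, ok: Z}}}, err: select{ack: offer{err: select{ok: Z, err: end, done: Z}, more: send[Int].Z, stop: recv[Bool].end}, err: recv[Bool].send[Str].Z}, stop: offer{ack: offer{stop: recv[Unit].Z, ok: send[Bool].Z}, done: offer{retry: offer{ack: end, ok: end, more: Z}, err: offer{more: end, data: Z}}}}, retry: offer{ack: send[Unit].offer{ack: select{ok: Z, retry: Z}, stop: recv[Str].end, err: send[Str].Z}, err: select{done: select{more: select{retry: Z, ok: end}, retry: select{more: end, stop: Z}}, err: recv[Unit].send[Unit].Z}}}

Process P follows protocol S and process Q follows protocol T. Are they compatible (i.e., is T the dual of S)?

NO

μZ ‖ μZ  match (binder kept)
  select{data,retry} ‖ offer{data,retry}  match label sets agree
    [data]
      select{more,err,stop} ‖ offer{more,err,stop}  match label sets agree
        [more]
          offer{stop,ok} ‖ select{stop,ok}  match label sets agree
            [stop]
              select{ack,done} ‖ offer{ack,done}  match label sets agree
                [ack]
                  offer{done,ack,data} ‖ select{done,ack,data}  match label sets agree
                    [done]
                      Z ‖ Z  match
                    [ack]
                      end ‖ end  match
                    [data]
                      Z ‖ Z  match
                [done]
                  send[Str] ‖ recv[Str]  match
                    Z ‖ Z  match
            [ok]
              offer{stop,retry,ok} ‖ select{stop,retry,ok}  match label sets agree
                [stop]
                  send[Int] ‖ recv[Int]  match
                    end ‖ end  match
                [retry]
                  send[Int] ‖ recv[Int]  match
                    Z ‖ Z  match
                [ok]
                  offer{data,done,ok} ‖ select{data,done,ok}  match label sets agree
                    [data]
                      Z ‖ Z  match
                    [done]
                      Z ‖ Z  match
                    [ok]
                      Z ‖ Z  match
        [err]
          offer{ack,err} ‖ select{ack,err}  match label sets agree
            [ack]
              select{err,more,stop} ‖ offer{err,more,stop}  match label sets agree
                [err]
                  offer{ok,err,done} ‖ select{ok,err,done}  match label sets agree
                    [ok]
                      Z ‖ Z  match
                    [err]
                      end ‖ end  match
                    [done]
                      Z ‖ Z  match
                [more]
                  recv[Int] ‖ send[Int]  match
                    Z ‖ Z  match
                [stop]
                  send[Bool] ‖ recv[Bool]  match
                    end ‖ end  match
            [err]
              send[Bool] ‖ recv[Bool]  match
                recv[Str] ‖ send[Str]  match
                  Z ‖ Z  match
        [stop]
          select{ack,done} ‖ offer{ack,done}  match label sets agree
            [ack]
              select{stop,ok} ‖ offer{stop,ok}  match label sets agree
                [stop]
                  send[Unit] ‖ recv[Unit]  match
                    Z ‖ Z  match
                [ok]
                  recv[Bool] ‖ send[Bool]  match
                    Z ‖ Z  match
            [done]
              select{retry,err} ‖ offer{retry,err}  match label sets agree
                [retry]
                  select{ack,ok,more} ‖ offer{ack,ok,more}  match label sets agree
                    [ack]
                      end ‖ end  match
                    [ok]
                      end ‖ end  match
                    [more]
                      Z ‖ Z  match
                [err]
                  select{more,data} ‖ offer{more,data}  match label sets agree
                    [more]
                      end ‖ end  match
                    [data]
                      Z ‖ Z  match
    [retry]
      offer{ack,err} ‖ offer{ack,err}  ✗ choice polarity not flipped — not dual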